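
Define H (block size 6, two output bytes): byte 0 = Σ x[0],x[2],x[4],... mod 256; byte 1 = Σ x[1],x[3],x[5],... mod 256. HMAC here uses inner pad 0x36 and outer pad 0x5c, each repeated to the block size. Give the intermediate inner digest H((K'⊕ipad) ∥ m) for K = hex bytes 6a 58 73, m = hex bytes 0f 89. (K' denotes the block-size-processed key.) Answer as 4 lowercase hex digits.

Key hex bytes 6a 58 73 is 3 bytes ≤ B = 6; zero-pad to 6 bytes: K' = 6a 58 73 00 00 00.
K' ⊕ ipad = 5c 6e 45 36 36 36.
Inner input = 5c 6e 45 36 36 36 ∥ 0f 89.
Inner hash: even-index sum = 230 mod 256 = 230; odd-index sum = 355 mod 256 = 99 → e6 63.

e663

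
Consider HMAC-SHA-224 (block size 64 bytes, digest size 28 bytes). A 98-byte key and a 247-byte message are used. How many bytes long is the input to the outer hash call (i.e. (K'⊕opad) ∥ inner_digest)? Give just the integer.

Key is 98 > 64 bytes, so it is hashed to 28 bytes then zero-padded to 64: |K'| = 64.
Outer input = (K'⊕opad) ∥ H(inner) → 64 + 28 = 92 bytes.

92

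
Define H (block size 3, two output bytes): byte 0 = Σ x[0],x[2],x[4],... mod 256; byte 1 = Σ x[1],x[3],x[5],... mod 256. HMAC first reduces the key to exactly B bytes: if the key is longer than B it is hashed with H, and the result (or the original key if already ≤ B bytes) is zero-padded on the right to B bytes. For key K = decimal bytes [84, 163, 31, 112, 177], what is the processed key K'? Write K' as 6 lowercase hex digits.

241300

|K| = 5 > B = 3, so first hash the key.
H(K): even-index sum = 292 mod 256 = 36; odd-index sum = 275 mod 256 = 19 → 24 13.
Zero-pad H(K) = 24 13 to 3 bytes: K' = 24 13 00.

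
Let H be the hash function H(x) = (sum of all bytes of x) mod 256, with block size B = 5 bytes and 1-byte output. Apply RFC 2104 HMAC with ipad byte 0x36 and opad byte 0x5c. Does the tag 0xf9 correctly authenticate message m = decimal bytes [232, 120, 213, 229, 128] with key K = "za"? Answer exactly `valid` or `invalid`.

Key "za" = 7a 61 is 2 bytes ≤ B = 5; zero-pad to 5 bytes: K' = 7a 61 00 00 00.
K' ⊕ ipad = 4c 57 36 36 36; K' ⊕ opad = 26 3d 5c 5c 5c.
Inner hash: sum = 76+87+54+54+54+232+120+213+229+128 = 1247; mod 256 = 223 → df.
Outer hash (recomputed tag): sum = 38+61+92+92+92+223 = 598; mod 256 = 86 → 56.
Recomputed tag = 56; claimed = f9 → mismatch.

invalid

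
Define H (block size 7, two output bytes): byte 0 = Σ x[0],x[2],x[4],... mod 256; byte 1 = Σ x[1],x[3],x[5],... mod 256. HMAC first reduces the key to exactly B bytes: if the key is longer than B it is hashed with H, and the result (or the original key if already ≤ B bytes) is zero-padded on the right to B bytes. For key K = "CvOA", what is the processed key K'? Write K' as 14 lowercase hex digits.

43764f41000000

Key "CvOA" = 43 76 4f 41 is 4 bytes ≤ B = 7; zero-pad to 7 bytes: K' = 43 76 4f 41 00 00 00.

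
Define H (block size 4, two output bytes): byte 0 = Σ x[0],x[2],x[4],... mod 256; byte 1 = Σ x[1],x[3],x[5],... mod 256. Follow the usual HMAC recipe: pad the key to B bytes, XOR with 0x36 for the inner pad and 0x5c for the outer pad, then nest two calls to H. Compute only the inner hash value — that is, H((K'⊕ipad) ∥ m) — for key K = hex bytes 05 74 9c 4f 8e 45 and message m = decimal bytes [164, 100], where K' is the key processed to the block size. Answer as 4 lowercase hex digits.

f3d8

Key hex bytes 05 74 9c 4f 8e 45 is 6 bytes > B = 4, so hash it first: H(key) = 2f 08, then zero-pad to 4 bytes: K' = 2f 08 00 00.
K' ⊕ ipad = 19 3e 36 36.
Inner input = 19 3e 36 36 ∥ a4 64.
Inner hash: even-index sum = 243 mod 256 = 243; odd-index sum = 216 mod 256 = 216 → f3 d8.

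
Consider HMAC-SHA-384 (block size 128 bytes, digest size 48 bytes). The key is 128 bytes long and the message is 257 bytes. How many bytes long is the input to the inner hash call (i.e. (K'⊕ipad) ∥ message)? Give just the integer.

Key is 128 ≤ 128 bytes, zero-padded: |K'| = 128.
Inner input = (K'⊕ipad) ∥ m → 128 + 257 = 385 bytes.

385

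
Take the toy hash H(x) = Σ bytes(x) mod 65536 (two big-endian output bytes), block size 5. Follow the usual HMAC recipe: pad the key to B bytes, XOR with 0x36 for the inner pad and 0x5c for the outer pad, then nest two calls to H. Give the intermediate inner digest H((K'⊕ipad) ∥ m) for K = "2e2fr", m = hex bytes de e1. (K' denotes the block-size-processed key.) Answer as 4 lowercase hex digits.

02ae

Key "2e2fr" = 32 65 32 66 72 is exactly B = 5 bytes: K' = 32 65 32 66 72.
K' ⊕ ipad = 04 53 04 50 44.
Inner input = 04 53 04 50 44 ∥ de e1.
Inner hash: sum = 4+83+4+80+68+222+225 = 686 → 02 ae.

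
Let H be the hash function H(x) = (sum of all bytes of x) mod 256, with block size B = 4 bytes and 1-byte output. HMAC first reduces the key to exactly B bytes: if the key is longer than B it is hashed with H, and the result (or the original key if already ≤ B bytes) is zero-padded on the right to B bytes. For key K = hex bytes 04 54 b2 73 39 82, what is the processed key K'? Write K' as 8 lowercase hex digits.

38000000

|K| = 6 > B = 4, so first hash the key.
H(K): sum = 4+84+178+115+57+130 = 568; mod 256 = 56 → 38.
Zero-pad H(K) = 38 to 4 bytes: K' = 38 00 00 00.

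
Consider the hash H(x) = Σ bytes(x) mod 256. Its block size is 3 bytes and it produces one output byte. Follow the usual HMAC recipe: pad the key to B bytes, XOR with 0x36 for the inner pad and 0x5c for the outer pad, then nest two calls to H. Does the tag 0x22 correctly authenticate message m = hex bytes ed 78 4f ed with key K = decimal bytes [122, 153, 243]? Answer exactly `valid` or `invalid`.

Key decimal bytes [122, 153, 243] = 7a 99 f3 is exactly B = 3 bytes: K' = 7a 99 f3.
K' ⊕ ipad = 4c af c5; K' ⊕ opad = 26 c5 af.
Inner hash: sum = 76+175+197+237+120+79+237 = 1121; mod 256 = 97 → 61.
Outer hash (recomputed tag): sum = 38+197+175+97 = 507; mod 256 = 251 → fb.
Recomputed tag = fb; claimed = 22 → mismatch.

invalid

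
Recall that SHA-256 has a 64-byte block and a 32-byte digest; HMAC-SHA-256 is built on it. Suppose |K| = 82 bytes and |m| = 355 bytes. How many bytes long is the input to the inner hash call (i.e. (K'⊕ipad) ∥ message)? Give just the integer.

419

Key is 82 > 64 bytes, so it is hashed to 32 bytes then zero-padded to 64: |K'| = 64.
Inner input = (K'⊕ipad) ∥ m → 64 + 355 = 419 bytes.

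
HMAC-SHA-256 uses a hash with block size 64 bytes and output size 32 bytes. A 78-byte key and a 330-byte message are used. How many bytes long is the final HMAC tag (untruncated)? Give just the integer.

32

The tag is one SHA-256 digest: 32 bytes.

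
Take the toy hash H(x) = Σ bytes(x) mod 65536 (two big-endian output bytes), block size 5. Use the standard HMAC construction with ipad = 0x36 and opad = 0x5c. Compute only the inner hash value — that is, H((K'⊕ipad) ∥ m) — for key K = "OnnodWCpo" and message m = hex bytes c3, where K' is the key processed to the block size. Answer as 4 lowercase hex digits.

Key "OnnodWCpo" = 4f 6e 6e 6f 64 57 43 70 6f is 9 bytes > B = 5, so hash it first: H(key) = 03 77, then zero-pad to 5 bytes: K' = 03 77 00 00 00.
K' ⊕ ipad = 35 41 36 36 36.
Inner input = 35 41 36 36 36 ∥ c3.
Inner hash: sum = 53+65+54+54+54+195 = 475 → 01 db.

01db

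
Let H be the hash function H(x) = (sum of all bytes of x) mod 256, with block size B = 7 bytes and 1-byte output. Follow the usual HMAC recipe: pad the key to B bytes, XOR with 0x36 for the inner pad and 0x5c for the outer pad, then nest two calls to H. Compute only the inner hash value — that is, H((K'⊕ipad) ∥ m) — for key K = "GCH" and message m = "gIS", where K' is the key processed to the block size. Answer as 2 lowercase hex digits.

3f

Key "GCH" = 47 43 48 is 3 bytes ≤ B = 7; zero-pad to 7 bytes: K' = 47 43 48 00 00 00 00.
K' ⊕ ipad = 71 75 7e 36 36 36 36.
Inner input = 71 75 7e 36 36 36 36 ∥ 67 49 53.
Inner hash: sum = 113+117+126+54+54+54+54+103+73+83 = 831; mod 256 = 63 → 3f.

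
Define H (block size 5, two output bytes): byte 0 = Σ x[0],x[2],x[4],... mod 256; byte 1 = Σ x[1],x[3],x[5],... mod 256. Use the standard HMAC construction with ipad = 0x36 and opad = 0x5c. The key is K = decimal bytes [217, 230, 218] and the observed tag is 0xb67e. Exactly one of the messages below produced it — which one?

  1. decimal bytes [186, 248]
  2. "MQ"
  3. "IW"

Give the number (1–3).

Key decimal bytes [217, 230, 218] = d9 e6 da is 3 bytes ≤ B = 5; zero-pad to 5 bytes: K' = d9 e6 da 00 00.
K' ⊕ ipad = ef d0 ec 36 36; K' ⊕ opad = 85 ba 86 5c 5c.
m1: inner = H(ef d0 ec 36 36 ba f8) = 09 c0; tag = H(85 ba 86 5c 5c 09 c0) = 271f
m2: inner = H(ef d0 ec 36 36 4d 51) = 62 53; tag = H(85 ba 86 5c 5c 62 53) = ba78
m3: inner = H(ef d0 ec 36 36 49 57) = 68 4f; tag = H(85 ba 86 5c 5c 68 4f) = b67e ← matches

3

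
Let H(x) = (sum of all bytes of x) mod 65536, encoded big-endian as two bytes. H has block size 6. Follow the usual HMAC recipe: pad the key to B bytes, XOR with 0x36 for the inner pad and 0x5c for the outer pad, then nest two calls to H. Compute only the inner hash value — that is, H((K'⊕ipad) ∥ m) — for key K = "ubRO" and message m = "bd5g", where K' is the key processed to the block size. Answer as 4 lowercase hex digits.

0342

Key "ubRO" = 75 62 52 4f is 4 bytes ≤ B = 6; zero-pad to 6 bytes: K' = 75 62 52 4f 00 00.
K' ⊕ ipad = 43 54 64 79 36 36.
Inner input = 43 54 64 79 36 36 ∥ 62 64 35 67.
Inner hash: sum = 67+84+100+121+54+54+98+100+53+103 = 834 → 03 42.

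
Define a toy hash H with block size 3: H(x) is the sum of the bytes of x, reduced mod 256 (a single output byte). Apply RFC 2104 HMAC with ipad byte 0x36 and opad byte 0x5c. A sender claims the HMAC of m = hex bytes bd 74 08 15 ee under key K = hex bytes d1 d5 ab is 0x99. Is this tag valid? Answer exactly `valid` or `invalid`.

invalid

Key hex bytes d1 d5 ab is exactly B = 3 bytes: K' = d1 d5 ab.
K' ⊕ ipad = e7 e3 9d; K' ⊕ opad = 8d 89 f7.
Inner hash: sum = 231+227+157+189+116+8+21+238 = 1187; mod 256 = 163 → a3.
Outer hash (recomputed tag): sum = 141+137+247+163 = 688; mod 256 = 176 → b0.
Recomputed tag = b0; claimed = 99 → mismatch.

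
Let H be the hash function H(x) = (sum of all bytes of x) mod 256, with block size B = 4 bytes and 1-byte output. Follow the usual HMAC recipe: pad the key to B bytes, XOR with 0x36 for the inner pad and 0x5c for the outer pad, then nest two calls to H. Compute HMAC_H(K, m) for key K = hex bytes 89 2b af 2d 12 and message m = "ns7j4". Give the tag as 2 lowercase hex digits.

Key hex bytes 89 2b af 2d 12 is 5 bytes > B = 4, so hash it first: H(key) = a2, then zero-pad to 4 bytes: K' = a2 00 00 00.
K' ⊕ ipad = 94 36 36 36.  K' ⊕ opad = fe 5c 5c 5c.
Inner input = (K'⊕ipad) ∥ m = 94 36 36 36 ∥ 6e 73 37 6a 34.
Inner hash: sum = 148+54+54+54+110+115+55+106+52 = 748; mod 256 = 236 → ec.
Outer input = (K'⊕opad) ∥ inner = fe 5c 5c 5c ∥ ec.
Outer hash (tag): sum = 254+92+92+92+236 = 766; mod 256 = 254 → fe.

fe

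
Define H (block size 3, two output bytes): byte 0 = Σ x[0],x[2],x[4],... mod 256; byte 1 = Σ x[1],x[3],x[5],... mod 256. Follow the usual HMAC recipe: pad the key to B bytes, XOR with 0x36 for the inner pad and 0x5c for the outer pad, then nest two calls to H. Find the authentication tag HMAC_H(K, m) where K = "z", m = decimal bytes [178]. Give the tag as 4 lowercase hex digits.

6ade

Key "z" = 7a is 1 byte ≤ B = 3; zero-pad to 3 bytes: K' = 7a 00 00.
K' ⊕ ipad = 4c 36 36.  K' ⊕ opad = 26 5c 5c.
Inner input = (K'⊕ipad) ∥ m = 4c 36 36 ∥ b2.
Inner hash: even-index sum = 130 mod 256 = 130; odd-index sum = 232 mod 256 = 232 → 82 e8.
Outer input = (K'⊕opad) ∥ inner = 26 5c 5c ∥ 82 e8.
Outer hash (tag): even-index sum = 362 mod 256 = 106; odd-index sum = 222 mod 256 = 222 → 6a de.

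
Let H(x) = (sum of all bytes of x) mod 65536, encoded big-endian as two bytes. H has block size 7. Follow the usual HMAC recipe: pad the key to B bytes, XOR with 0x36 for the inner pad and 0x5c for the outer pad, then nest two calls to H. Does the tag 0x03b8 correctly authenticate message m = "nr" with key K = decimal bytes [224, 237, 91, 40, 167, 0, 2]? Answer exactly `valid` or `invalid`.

valid

Key decimal bytes [224, 237, 91, 40, 167, 0, 2] = e0 ed 5b 28 a7 00 02 is exactly B = 7 bytes: K' = e0 ed 5b 28 a7 00 02.
K' ⊕ ipad = d6 db 6d 1e 91 36 34; K' ⊕ opad = bc b1 07 74 fb 5c 5e.
Inner hash: sum = 214+219+109+30+145+54+52+110+114 = 1047 → 04 17.
Outer hash (recomputed tag): sum = 188+177+7+116+251+92+94+4+23 = 952 → 03 b8.
Recomputed tag = 03b8; claimed = 03b8 → match.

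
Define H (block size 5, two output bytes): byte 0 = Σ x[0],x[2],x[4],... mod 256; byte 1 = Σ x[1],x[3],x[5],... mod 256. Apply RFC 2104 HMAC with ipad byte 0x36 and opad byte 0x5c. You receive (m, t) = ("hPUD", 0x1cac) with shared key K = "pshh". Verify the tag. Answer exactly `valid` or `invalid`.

Key "pshh" = 70 73 68 68 is 4 bytes ≤ B = 5; zero-pad to 5 bytes: K' = 70 73 68 68 00.
K' ⊕ ipad = 46 45 5e 5e 36; K' ⊕ opad = 2c 2f 34 34 5c.
Inner hash: even-index sum = 366 mod 256 = 110; odd-index sum = 352 mod 256 = 96 → 6e 60.
Outer hash (recomputed tag): even-index sum = 284 mod 256 = 28; odd-index sum = 209 mod 256 = 209 → 1c d1.
Recomputed tag = 1cd1; claimed = 1cac → mismatch.

invalid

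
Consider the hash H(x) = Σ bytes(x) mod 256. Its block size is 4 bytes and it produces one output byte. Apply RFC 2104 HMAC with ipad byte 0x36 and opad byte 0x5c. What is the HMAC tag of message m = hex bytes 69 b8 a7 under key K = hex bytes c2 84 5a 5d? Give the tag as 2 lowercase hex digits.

c2

Key hex bytes c2 84 5a 5d is exactly B = 4 bytes: K' = c2 84 5a 5d.
K' ⊕ ipad = f4 b2 6c 6b.  K' ⊕ opad = 9e d8 06 01.
Inner input = (K'⊕ipad) ∥ m = f4 b2 6c 6b ∥ 69 b8 a7.
Inner hash: sum = 244+178+108+107+105+184+167 = 1093; mod 256 = 69 → 45.
Outer input = (K'⊕opad) ∥ inner = 9e d8 06 01 ∥ 45.
Outer hash (tag): sum = 158+216+6+1+69 = 450; mod 256 = 194 → c2.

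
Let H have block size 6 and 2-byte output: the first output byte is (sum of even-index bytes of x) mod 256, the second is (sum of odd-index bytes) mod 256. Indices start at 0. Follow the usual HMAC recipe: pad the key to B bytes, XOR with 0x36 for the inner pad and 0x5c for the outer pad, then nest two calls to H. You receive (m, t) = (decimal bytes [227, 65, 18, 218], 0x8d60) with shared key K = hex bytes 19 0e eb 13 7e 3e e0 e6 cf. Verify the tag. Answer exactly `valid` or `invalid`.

Key hex bytes 19 0e eb 13 7e 3e e0 e6 cf is 9 bytes > B = 6, so hash it first: H(key) = 31 45, then zero-pad to 6 bytes: K' = 31 45 00 00 00 00.
K' ⊕ ipad = 07 73 36 36 36 36; K' ⊕ opad = 6d 19 5c 5c 5c 5c.
Inner hash: even-index sum = 360 mod 256 = 104; odd-index sum = 506 mod 256 = 250 → 68 fa.
Outer hash (recomputed tag): even-index sum = 397 mod 256 = 141; odd-index sum = 459 mod 256 = 203 → 8d cb.
Recomputed tag = 8dcb; claimed = 8d60 → mismatch.

invalid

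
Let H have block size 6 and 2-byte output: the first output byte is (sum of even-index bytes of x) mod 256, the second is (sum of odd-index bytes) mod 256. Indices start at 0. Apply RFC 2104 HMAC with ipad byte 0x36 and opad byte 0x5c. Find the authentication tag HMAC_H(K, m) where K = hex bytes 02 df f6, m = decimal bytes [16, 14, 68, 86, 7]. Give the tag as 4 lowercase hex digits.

Key hex bytes 02 df f6 is 3 bytes ≤ B = 6; zero-pad to 6 bytes: K' = 02 df f6 00 00 00.
K' ⊕ ipad = 34 e9 c0 36 36 36.  K' ⊕ opad = 5e 83 aa 5c 5c 5c.
Inner input = (K'⊕ipad) ∥ m = 34 e9 c0 36 36 36 ∥ 10 0e 44 56 07.
Inner hash: even-index sum = 389 mod 256 = 133; odd-index sum = 441 mod 256 = 185 → 85 b9.
Outer input = (K'⊕opad) ∥ inner = 5e 83 aa 5c 5c 5c ∥ 85 b9.
Outer hash (tag): even-index sum = 489 mod 256 = 233; odd-index sum = 500 mod 256 = 244 → e9 f4.

e9f4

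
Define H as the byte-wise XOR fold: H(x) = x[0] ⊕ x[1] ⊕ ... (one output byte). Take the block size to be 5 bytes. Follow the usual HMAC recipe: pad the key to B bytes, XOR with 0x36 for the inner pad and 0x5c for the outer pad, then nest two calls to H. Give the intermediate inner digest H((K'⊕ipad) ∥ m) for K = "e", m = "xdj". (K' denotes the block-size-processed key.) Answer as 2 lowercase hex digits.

Key "e" = 65 is 1 byte ≤ B = 5; zero-pad to 5 bytes: K' = 65 00 00 00 00.
K' ⊕ ipad = 53 36 36 36 36.
Inner input = 53 36 36 36 36 ∥ 78 64 6a.
Inner hash: XOR 53⊕36⊕36⊕36⊕36⊕78⊕64⊕6a = 25.

25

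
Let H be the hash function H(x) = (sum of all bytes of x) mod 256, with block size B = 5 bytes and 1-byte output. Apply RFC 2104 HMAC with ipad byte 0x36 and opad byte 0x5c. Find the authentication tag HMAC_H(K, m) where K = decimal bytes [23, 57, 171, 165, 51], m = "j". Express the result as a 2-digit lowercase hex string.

de

Key decimal bytes [23, 57, 171, 165, 51] = 17 39 ab a5 33 is exactly B = 5 bytes: K' = 17 39 ab a5 33.
K' ⊕ ipad = 21 0f 9d 93 05.  K' ⊕ opad = 4b 65 f7 f9 6f.
Inner input = (K'⊕ipad) ∥ m = 21 0f 9d 93 05 ∥ 6a.
Inner hash: sum = 33+15+157+147+5+106 = 463; mod 256 = 207 → cf.
Outer input = (K'⊕opad) ∥ inner = 4b 65 f7 f9 6f ∥ cf.
Outer hash (tag): sum = 75+101+247+249+111+207 = 990; mod 256 = 222 → de.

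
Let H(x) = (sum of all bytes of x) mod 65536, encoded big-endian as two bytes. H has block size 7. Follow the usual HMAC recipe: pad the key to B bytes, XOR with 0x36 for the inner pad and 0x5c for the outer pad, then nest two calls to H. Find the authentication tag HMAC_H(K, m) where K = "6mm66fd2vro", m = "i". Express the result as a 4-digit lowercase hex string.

0365

Key "6mm66fd2vro" = 36 6d 6d 36 36 66 64 32 76 72 6f is 11 bytes > B = 7, so hash it first: H(key) = 03 cf, then zero-pad to 7 bytes: K' = 03 cf 00 00 00 00 00.
K' ⊕ ipad = 35 f9 36 36 36 36 36.  K' ⊕ opad = 5f 93 5c 5c 5c 5c 5c.
Inner input = (K'⊕ipad) ∥ m = 35 f9 36 36 36 36 36 ∥ 69.
Inner hash: sum = 53+249+54+54+54+54+54+105 = 677 → 02 a5.
Outer input = (K'⊕opad) ∥ inner = 5f 93 5c 5c 5c 5c 5c ∥ 02 a5.
Outer hash (tag): sum = 95+147+92+92+92+92+92+2+165 = 869 → 03 65.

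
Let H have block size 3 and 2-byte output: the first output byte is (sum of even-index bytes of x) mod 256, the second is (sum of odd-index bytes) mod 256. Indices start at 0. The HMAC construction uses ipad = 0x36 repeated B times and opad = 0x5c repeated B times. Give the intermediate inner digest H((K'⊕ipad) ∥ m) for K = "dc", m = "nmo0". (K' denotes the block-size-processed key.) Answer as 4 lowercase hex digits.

2532

Key "dc" = 64 63 is 2 bytes ≤ B = 3; zero-pad to 3 bytes: K' = 64 63 00.
K' ⊕ ipad = 52 55 36.
Inner input = 52 55 36 ∥ 6e 6d 6f 30.
Inner hash: even-index sum = 293 mod 256 = 37; odd-index sum = 306 mod 256 = 50 → 25 32.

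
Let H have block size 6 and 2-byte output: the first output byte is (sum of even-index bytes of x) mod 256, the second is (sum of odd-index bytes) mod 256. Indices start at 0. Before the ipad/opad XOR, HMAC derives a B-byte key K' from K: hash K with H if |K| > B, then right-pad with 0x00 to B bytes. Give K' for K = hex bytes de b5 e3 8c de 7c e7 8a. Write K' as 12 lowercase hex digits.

864700000000

|K| = 8 > B = 6, so first hash the key.
H(K): even-index sum = 902 mod 256 = 134; odd-index sum = 583 mod 256 = 71 → 86 47.
Zero-pad H(K) = 86 47 to 6 bytes: K' = 86 47 00 00 00 00.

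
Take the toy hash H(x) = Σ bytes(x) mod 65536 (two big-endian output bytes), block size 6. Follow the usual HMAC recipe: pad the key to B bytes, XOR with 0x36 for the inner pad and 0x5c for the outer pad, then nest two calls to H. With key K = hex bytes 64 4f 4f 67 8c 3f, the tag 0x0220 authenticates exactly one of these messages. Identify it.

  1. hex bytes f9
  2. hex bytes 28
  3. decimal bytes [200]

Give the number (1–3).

1

Key hex bytes 64 4f 4f 67 8c 3f is exactly B = 6 bytes: K' = 64 4f 4f 67 8c 3f.
K' ⊕ ipad = 52 79 79 51 ba 09; K' ⊕ opad = 38 13 13 3b d0 63.
m1: inner = H(52 79 79 51 ba 09 f9) = 03 51; tag = H(38 13 13 3b d0 63 03 51) = 0220 ← matches
m2: inner = H(52 79 79 51 ba 09 28) = 02 80; tag = H(38 13 13 3b d0 63 02 80) = 024e
m3: inner = H(52 79 79 51 ba 09 c8) = 03 20; tag = H(38 13 13 3b d0 63 03 20) = 01ef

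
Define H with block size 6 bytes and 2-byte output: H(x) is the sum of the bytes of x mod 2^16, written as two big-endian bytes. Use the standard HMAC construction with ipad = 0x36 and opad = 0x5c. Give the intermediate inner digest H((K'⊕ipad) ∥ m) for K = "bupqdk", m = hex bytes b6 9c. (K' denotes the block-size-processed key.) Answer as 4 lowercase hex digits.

Key "bupqdk" = 62 75 70 71 64 6b is exactly B = 6 bytes: K' = 62 75 70 71 64 6b.
K' ⊕ ipad = 54 43 46 47 52 5d.
Inner input = 54 43 46 47 52 5d ∥ b6 9c.
Inner hash: sum = 84+67+70+71+82+93+182+156 = 805 → 03 25.

0325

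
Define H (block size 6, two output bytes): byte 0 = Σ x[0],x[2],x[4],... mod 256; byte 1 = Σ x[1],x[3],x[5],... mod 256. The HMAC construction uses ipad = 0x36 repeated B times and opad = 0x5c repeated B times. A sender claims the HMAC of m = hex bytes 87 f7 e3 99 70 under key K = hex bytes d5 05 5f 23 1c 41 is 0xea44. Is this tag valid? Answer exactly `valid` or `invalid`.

Key hex bytes d5 05 5f 23 1c 41 is exactly B = 6 bytes: K' = d5 05 5f 23 1c 41.
K' ⊕ ipad = e3 33 69 15 2a 77; K' ⊕ opad = 89 59 03 7f 40 1d.
Inner hash: even-index sum = 848 mod 256 = 80; odd-index sum = 591 mod 256 = 79 → 50 4f.
Outer hash (recomputed tag): even-index sum = 284 mod 256 = 28; odd-index sum = 324 mod 256 = 68 → 1c 44.
Recomputed tag = 1c44; claimed = ea44 → mismatch.

invalid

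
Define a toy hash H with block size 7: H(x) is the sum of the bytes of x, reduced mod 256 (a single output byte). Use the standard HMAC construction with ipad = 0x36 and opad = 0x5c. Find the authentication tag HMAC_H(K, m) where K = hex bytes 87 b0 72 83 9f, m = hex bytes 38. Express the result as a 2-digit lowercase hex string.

cc

Key hex bytes 87 b0 72 83 9f is 5 bytes ≤ B = 7; zero-pad to 7 bytes: K' = 87 b0 72 83 9f 00 00.
K' ⊕ ipad = b1 86 44 b5 a9 36 36.  K' ⊕ opad = db ec 2e df c3 5c 5c.
Inner input = (K'⊕ipad) ∥ m = b1 86 44 b5 a9 36 36 ∥ 38.
Inner hash: sum = 177+134+68+181+169+54+54+56 = 893; mod 256 = 125 → 7d.
Outer input = (K'⊕opad) ∥ inner = db ec 2e df c3 5c 5c ∥ 7d.
Outer hash (tag): sum = 219+236+46+223+195+92+92+125 = 1228; mod 256 = 204 → cc.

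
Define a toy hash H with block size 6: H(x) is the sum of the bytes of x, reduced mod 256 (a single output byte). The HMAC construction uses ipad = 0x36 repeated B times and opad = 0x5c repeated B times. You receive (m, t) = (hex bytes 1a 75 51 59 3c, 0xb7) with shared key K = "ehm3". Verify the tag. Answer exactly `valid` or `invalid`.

valid

Key "ehm3" = 65 68 6d 33 is 4 bytes ≤ B = 6; zero-pad to 6 bytes: K' = 65 68 6d 33 00 00.
K' ⊕ ipad = 53 5e 5b 05 36 36; K' ⊕ opad = 39 34 31 6f 5c 5c.
Inner hash: sum = 83+94+91+5+54+54+26+117+81+89+60 = 754; mod 256 = 242 → f2.
Outer hash (recomputed tag): sum = 57+52+49+111+92+92+242 = 695; mod 256 = 183 → b7.
Recomputed tag = b7; claimed = b7 → match.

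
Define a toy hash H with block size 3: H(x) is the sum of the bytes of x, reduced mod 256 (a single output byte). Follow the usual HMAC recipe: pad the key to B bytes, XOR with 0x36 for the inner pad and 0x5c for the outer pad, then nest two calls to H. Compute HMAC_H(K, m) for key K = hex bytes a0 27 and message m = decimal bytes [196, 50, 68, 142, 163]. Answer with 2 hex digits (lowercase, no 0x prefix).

1b

Key hex bytes a0 27 is 2 bytes ≤ B = 3; zero-pad to 3 bytes: K' = a0 27 00.
K' ⊕ ipad = 96 11 36.  K' ⊕ opad = fc 7b 5c.
Inner input = (K'⊕ipad) ∥ m = 96 11 36 ∥ c4 32 44 8e a3.
Inner hash: sum = 150+17+54+196+50+68+142+163 = 840; mod 256 = 72 → 48.
Outer input = (K'⊕opad) ∥ inner = fc 7b 5c ∥ 48.
Outer hash (tag): sum = 252+123+92+72 = 539; mod 256 = 27 → 1b.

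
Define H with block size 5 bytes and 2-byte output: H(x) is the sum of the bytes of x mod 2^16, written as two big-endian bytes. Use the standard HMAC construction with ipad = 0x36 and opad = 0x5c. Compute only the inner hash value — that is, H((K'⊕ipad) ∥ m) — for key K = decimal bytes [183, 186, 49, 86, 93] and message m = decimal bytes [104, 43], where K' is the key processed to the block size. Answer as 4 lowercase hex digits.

Key decimal bytes [183, 186, 49, 86, 93] = b7 ba 31 56 5d is exactly B = 5 bytes: K' = b7 ba 31 56 5d.
K' ⊕ ipad = 81 8c 07 60 6b.
Inner input = 81 8c 07 60 6b ∥ 68 2b.
Inner hash: sum = 129+140+7+96+107+104+43 = 626 → 02 72.

0272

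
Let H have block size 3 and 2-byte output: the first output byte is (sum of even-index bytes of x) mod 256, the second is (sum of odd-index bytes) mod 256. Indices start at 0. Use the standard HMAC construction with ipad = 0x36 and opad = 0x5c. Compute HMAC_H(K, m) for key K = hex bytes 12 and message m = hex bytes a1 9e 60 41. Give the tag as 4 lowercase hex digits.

e195

Key hex bytes 12 is 1 byte ≤ B = 3; zero-pad to 3 bytes: K' = 12 00 00.
K' ⊕ ipad = 24 36 36.  K' ⊕ opad = 4e 5c 5c.
Inner input = (K'⊕ipad) ∥ m = 24 36 36 ∥ a1 9e 60 41.
Inner hash: even-index sum = 313 mod 256 = 57; odd-index sum = 311 mod 256 = 55 → 39 37.
Outer input = (K'⊕opad) ∥ inner = 4e 5c 5c ∥ 39 37.
Outer hash (tag): even-index sum = 225 mod 256 = 225; odd-index sum = 149 mod 256 = 149 → e1 95.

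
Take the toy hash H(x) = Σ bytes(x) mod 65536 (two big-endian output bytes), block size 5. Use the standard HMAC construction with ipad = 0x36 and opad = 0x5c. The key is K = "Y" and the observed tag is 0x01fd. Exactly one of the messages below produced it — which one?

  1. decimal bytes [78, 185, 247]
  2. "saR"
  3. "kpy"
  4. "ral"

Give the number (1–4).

Key "Y" = 59 is 1 byte ≤ B = 5; zero-pad to 5 bytes: K' = 59 00 00 00 00.
K' ⊕ ipad = 6f 36 36 36 36; K' ⊕ opad = 05 5c 5c 5c 5c.
m1: inner = H(6f 36 36 36 36 4e b9 f7) = 03 45; tag = H(05 5c 5c 5c 5c 03 45) = 01bd
m2: inner = H(6f 36 36 36 36 73 61 52) = 02 6d; tag = H(05 5c 5c 5c 5c 02 6d) = 01e4
m3: inner = H(6f 36 36 36 36 6b 70 79) = 02 9b; tag = H(05 5c 5c 5c 5c 02 9b) = 0212
m4: inner = H(6f 36 36 36 36 72 61 6c) = 02 86; tag = H(05 5c 5c 5c 5c 02 86) = 01fd ← matches

4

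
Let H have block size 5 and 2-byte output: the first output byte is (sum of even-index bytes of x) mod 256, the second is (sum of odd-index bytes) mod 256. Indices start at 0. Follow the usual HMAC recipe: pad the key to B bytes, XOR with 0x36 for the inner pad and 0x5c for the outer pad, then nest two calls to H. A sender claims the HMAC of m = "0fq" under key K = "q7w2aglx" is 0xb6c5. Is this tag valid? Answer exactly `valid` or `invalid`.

Key "q7w2aglx" = 71 37 77 32 61 67 6c 78 is 8 bytes > B = 5, so hash it first: H(key) = b5 48, then zero-pad to 5 bytes: K' = b5 48 00 00 00.
K' ⊕ ipad = 83 7e 36 36 36; K' ⊕ opad = e9 14 5c 5c 5c.
Inner hash: even-index sum = 341 mod 256 = 85; odd-index sum = 341 mod 256 = 85 → 55 55.
Outer hash (recomputed tag): even-index sum = 502 mod 256 = 246; odd-index sum = 197 mod 256 = 197 → f6 c5.
Recomputed tag = f6c5; claimed = b6c5 → mismatch.

invalid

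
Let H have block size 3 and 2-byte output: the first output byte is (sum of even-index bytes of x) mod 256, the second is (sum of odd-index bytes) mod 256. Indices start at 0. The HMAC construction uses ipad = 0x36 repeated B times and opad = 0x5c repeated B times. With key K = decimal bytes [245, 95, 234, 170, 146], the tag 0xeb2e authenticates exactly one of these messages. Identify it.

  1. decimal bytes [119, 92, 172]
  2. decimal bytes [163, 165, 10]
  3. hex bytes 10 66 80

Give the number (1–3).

1

Key decimal bytes [245, 95, 234, 170, 146] = f5 5f ea aa 92 is 5 bytes > B = 3, so hash it first: H(key) = 71 09, then zero-pad to 3 bytes: K' = 71 09 00.
K' ⊕ ipad = 47 3f 36; K' ⊕ opad = 2d 55 5c.
m1: inner = H(47 3f 36 77 5c ac) = d9 62; tag = H(2d 55 5c d9 62) = eb2e ← matches
m2: inner = H(47 3f 36 a3 a5 0a) = 22 ec; tag = H(2d 55 5c 22 ec) = 7577
m3: inner = H(47 3f 36 10 66 80) = e3 cf; tag = H(2d 55 5c e3 cf) = 5838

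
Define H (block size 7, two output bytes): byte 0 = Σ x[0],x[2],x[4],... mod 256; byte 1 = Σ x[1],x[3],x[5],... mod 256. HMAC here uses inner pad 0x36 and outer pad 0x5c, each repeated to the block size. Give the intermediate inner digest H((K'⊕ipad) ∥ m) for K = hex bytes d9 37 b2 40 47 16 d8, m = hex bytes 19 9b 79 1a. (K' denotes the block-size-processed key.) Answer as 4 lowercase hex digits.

Key hex bytes d9 37 b2 40 47 16 d8 is exactly B = 7 bytes: K' = d9 37 b2 40 47 16 d8.
K' ⊕ ipad = ef 01 84 76 71 20 ee.
Inner input = ef 01 84 76 71 20 ee ∥ 19 9b 79 1a.
Inner hash: even-index sum = 903 mod 256 = 135; odd-index sum = 297 mod 256 = 41 → 87 29.

8729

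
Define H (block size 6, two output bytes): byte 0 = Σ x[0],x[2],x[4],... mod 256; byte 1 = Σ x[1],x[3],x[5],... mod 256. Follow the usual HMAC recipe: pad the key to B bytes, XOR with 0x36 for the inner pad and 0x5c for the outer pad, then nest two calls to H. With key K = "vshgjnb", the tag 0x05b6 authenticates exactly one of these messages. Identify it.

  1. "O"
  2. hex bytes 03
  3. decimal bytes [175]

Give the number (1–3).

Key "vshgjnb" = 76 73 68 67 6a 6e 62 is 7 bytes > B = 6, so hash it first: H(key) = aa 48, then zero-pad to 6 bytes: K' = aa 48 00 00 00 00.
K' ⊕ ipad = 9c 7e 36 36 36 36; K' ⊕ opad = f6 14 5c 5c 5c 5c.
m1: inner = H(9c 7e 36 36 36 36 4f) = 57 ea; tag = H(f6 14 5c 5c 5c 5c 57 ea) = 05b6 ← matches
m2: inner = H(9c 7e 36 36 36 36 03) = 0b ea; tag = H(f6 14 5c 5c 5c 5c 0b ea) = b9b6
m3: inner = H(9c 7e 36 36 36 36 af) = b7 ea; tag = H(f6 14 5c 5c 5c 5c b7 ea) = 65b6

1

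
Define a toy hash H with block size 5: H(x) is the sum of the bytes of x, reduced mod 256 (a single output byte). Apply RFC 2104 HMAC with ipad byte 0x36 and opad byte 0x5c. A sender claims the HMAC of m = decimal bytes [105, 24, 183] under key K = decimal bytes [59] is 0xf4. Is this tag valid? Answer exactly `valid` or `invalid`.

valid

Key decimal bytes [59] = 3b is 1 byte ≤ B = 5; zero-pad to 5 bytes: K' = 3b 00 00 00 00.
K' ⊕ ipad = 0d 36 36 36 36; K' ⊕ opad = 67 5c 5c 5c 5c.
Inner hash: sum = 13+54+54+54+54+105+24+183 = 541; mod 256 = 29 → 1d.
Outer hash (recomputed tag): sum = 103+92+92+92+92+29 = 500; mod 256 = 244 → f4.
Recomputed tag = f4; claimed = f4 → match.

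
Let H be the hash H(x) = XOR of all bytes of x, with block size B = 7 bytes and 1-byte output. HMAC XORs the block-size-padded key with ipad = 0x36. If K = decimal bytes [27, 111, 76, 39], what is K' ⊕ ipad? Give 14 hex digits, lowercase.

2d597a11363636

Key decimal bytes [27, 111, 76, 39] = 1b 6f 4c 27 is 4 bytes ≤ B = 7; zero-pad to 7 bytes: K' = 1b 6f 4c 27 00 00 00.
XOR each byte with 0x36: 1b⊕36=2d, 6f⊕36=59, 4c⊕36=7a, 27⊕36=11, 00⊕36=36, 00⊕36=36, 00⊕36=36.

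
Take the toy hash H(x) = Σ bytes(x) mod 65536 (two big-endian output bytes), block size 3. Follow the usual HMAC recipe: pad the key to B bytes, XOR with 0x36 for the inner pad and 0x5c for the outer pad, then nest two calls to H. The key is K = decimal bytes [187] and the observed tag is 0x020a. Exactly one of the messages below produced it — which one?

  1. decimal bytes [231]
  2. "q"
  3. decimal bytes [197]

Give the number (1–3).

Key decimal bytes [187] = bb is 1 byte ≤ B = 3; zero-pad to 3 bytes: K' = bb 00 00.
K' ⊕ ipad = 8d 36 36; K' ⊕ opad = e7 5c 5c.
m1: inner = H(8d 36 36 e7) = 01 e0; tag = H(e7 5c 5c 01 e0) = 0280
m2: inner = H(8d 36 36 71) = 01 6a; tag = H(e7 5c 5c 01 6a) = 020a ← matches
m3: inner = H(8d 36 36 c5) = 01 be; tag = H(e7 5c 5c 01 be) = 025e

2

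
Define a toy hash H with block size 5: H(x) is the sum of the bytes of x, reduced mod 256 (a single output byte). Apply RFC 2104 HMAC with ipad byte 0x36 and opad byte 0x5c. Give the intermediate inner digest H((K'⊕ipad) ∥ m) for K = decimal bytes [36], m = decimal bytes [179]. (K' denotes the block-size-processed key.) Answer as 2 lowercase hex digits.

9d

Key decimal bytes [36] = 24 is 1 byte ≤ B = 5; zero-pad to 5 bytes: K' = 24 00 00 00 00.
K' ⊕ ipad = 12 36 36 36 36.
Inner input = 12 36 36 36 36 ∥ b3.
Inner hash: sum = 18+54+54+54+54+179 = 413; mod 256 = 157 → 9d.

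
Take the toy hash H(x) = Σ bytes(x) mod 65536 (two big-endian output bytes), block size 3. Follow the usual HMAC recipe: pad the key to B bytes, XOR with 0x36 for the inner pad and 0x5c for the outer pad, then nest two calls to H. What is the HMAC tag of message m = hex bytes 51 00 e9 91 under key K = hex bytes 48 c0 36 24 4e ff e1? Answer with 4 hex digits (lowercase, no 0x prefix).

Key hex bytes 48 c0 36 24 4e ff e1 is 7 bytes > B = 3, so hash it first: H(key) = 03 90, then zero-pad to 3 bytes: K' = 03 90 00.
K' ⊕ ipad = 35 a6 36.  K' ⊕ opad = 5f cc 5c.
Inner input = (K'⊕ipad) ∥ m = 35 a6 36 ∥ 51 00 e9 91.
Inner hash: sum = 53+166+54+81+0+233+145 = 732 → 02 dc.
Outer input = (K'⊕opad) ∥ inner = 5f cc 5c ∥ 02 dc.
Outer hash (tag): sum = 95+204+92+2+220 = 613 → 02 65.

0265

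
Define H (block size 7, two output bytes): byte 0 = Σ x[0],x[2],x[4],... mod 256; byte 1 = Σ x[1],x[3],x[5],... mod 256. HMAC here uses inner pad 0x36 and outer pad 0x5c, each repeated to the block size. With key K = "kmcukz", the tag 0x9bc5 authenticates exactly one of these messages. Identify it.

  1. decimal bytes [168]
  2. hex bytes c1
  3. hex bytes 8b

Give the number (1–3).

Key "kmcukz" = 6b 6d 63 75 6b 7a is 6 bytes ≤ B = 7; zero-pad to 7 bytes: K' = 6b 6d 63 75 6b 7a 00.
K' ⊕ ipad = 5d 5b 55 43 5d 4c 36; K' ⊕ opad = 37 31 3f 29 37 26 5c.
m1: inner = H(5d 5b 55 43 5d 4c 36 a8) = 45 92; tag = H(37 31 3f 29 37 26 5c 45 92) = 9bc5 ← matches
m2: inner = H(5d 5b 55 43 5d 4c 36 c1) = 45 ab; tag = H(37 31 3f 29 37 26 5c 45 ab) = b4c5
m3: inner = H(5d 5b 55 43 5d 4c 36 8b) = 45 75; tag = H(37 31 3f 29 37 26 5c 45 75) = 7ec5

1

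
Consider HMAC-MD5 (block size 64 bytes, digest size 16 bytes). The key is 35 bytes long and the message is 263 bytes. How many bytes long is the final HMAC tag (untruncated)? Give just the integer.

The tag is one MD5 digest: 16 bytes.

16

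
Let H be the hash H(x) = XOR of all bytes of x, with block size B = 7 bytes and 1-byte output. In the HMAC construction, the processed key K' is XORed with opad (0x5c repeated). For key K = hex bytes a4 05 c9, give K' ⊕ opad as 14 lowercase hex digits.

f859955c5c5c5c

Key hex bytes a4 05 c9 is 3 bytes ≤ B = 7; zero-pad to 7 bytes: K' = a4 05 c9 00 00 00 00.
XOR each byte with 0x5c: a4⊕5c=f8, 05⊕5c=59, c9⊕5c=95, 00⊕5c=5c, 00⊕5c=5c, 00⊕5c=5c, 00⊕5c=5c.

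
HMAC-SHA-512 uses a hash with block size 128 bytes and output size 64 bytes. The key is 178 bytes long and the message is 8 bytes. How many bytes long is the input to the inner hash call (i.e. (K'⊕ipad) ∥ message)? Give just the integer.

136

Key is 178 > 128 bytes, so it is hashed to 64 bytes then zero-padded to 128: |K'| = 128.
Inner input = (K'⊕ipad) ∥ m → 128 + 8 = 136 bytes.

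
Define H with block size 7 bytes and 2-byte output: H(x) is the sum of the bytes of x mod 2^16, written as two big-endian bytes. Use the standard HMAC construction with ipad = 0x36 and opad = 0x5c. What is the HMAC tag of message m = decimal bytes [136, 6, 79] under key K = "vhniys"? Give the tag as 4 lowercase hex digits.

Key "vhniys" = 76 68 6e 69 79 73 is 6 bytes ≤ B = 7; zero-pad to 7 bytes: K' = 76 68 6e 69 79 73 00.
K' ⊕ ipad = 40 5e 58 5f 4f 45 36.  K' ⊕ opad = 2a 34 32 35 25 2f 5c.
Inner input = (K'⊕ipad) ∥ m = 40 5e 58 5f 4f 45 36 ∥ 88 06 4f.
Inner hash: sum = 64+94+88+95+79+69+54+136+6+79 = 764 → 02 fc.
Outer input = (K'⊕opad) ∥ inner = 2a 34 32 35 25 2f 5c ∥ 02 fc.
Outer hash (tag): sum = 42+52+50+53+37+47+92+2+252 = 627 → 02 73.

0273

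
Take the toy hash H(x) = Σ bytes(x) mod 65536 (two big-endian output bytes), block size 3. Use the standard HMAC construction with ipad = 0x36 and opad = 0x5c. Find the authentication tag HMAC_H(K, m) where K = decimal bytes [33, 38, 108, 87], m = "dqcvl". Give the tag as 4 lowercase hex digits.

01d4

Key decimal bytes [33, 38, 108, 87] = 21 26 6c 57 is 4 bytes > B = 3, so hash it first: H(key) = 01 0a, then zero-pad to 3 bytes: K' = 01 0a 00.
K' ⊕ ipad = 37 3c 36.  K' ⊕ opad = 5d 56 5c.
Inner input = (K'⊕ipad) ∥ m = 37 3c 36 ∥ 64 71 63 76 6c.
Inner hash: sum = 55+60+54+100+113+99+118+108 = 707 → 02 c3.
Outer input = (K'⊕opad) ∥ inner = 5d 56 5c ∥ 02 c3.
Outer hash (tag): sum = 93+86+92+2+195 = 468 → 01 d4.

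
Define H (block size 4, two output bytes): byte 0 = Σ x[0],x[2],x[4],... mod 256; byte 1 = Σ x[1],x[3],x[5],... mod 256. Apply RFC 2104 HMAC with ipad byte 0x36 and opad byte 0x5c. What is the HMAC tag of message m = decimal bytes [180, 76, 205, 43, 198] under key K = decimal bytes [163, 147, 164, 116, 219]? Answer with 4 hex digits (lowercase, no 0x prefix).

Key decimal bytes [163, 147, 164, 116, 219] = a3 93 a4 74 db is 5 bytes > B = 4, so hash it first: H(key) = 22 07, then zero-pad to 4 bytes: K' = 22 07 00 00.
K' ⊕ ipad = 14 31 36 36.  K' ⊕ opad = 7e 5b 5c 5c.
Inner input = (K'⊕ipad) ∥ m = 14 31 36 36 ∥ b4 4c cd 2b c6.
Inner hash: even-index sum = 657 mod 256 = 145; odd-index sum = 222 mod 256 = 222 → 91 de.
Outer input = (K'⊕opad) ∥ inner = 7e 5b 5c 5c ∥ 91 de.
Outer hash (tag): even-index sum = 363 mod 256 = 107; odd-index sum = 405 mod 256 = 149 → 6b 95.

6b95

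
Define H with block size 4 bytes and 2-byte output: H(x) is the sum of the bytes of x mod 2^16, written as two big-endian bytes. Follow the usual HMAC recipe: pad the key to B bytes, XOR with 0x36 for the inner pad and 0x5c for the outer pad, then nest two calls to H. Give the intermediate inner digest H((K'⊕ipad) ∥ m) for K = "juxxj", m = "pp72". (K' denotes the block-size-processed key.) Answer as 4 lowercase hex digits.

01f8

Key "juxxj" = 6a 75 78 78 6a is 5 bytes > B = 4, so hash it first: H(key) = 02 39, then zero-pad to 4 bytes: K' = 02 39 00 00.
K' ⊕ ipad = 34 0f 36 36.
Inner input = 34 0f 36 36 ∥ 70 70 37 32.
Inner hash: sum = 52+15+54+54+112+112+55+50 = 504 → 01 f8.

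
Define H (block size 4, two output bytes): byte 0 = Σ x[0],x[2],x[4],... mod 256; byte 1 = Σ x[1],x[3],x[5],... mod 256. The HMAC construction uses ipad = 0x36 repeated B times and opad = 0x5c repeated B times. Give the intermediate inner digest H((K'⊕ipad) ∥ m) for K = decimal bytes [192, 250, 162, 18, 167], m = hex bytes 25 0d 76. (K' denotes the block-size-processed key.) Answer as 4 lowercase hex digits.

Key decimal bytes [192, 250, 162, 18, 167] = c0 fa a2 12 a7 is 5 bytes > B = 4, so hash it first: H(key) = 09 0c, then zero-pad to 4 bytes: K' = 09 0c 00 00.
K' ⊕ ipad = 3f 3a 36 36.
Inner input = 3f 3a 36 36 ∥ 25 0d 76.
Inner hash: even-index sum = 272 mod 256 = 16; odd-index sum = 125 mod 256 = 125 → 10 7d.

107d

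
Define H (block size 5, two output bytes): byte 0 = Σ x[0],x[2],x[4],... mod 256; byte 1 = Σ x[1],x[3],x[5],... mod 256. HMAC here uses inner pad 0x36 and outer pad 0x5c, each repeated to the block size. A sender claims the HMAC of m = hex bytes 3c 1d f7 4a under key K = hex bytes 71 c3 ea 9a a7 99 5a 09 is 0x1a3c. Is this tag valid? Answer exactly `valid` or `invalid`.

Key hex bytes 71 c3 ea 9a a7 99 5a 09 is 8 bytes > B = 5, so hash it first: H(key) = 5c ff, then zero-pad to 5 bytes: K' = 5c ff 00 00 00.
K' ⊕ ipad = 6a c9 36 36 36; K' ⊕ opad = 00 a3 5c 5c 5c.
Inner hash: even-index sum = 317 mod 256 = 61; odd-index sum = 562 mod 256 = 50 → 3d 32.
Outer hash (recomputed tag): even-index sum = 234 mod 256 = 234; odd-index sum = 316 mod 256 = 60 → ea 3c.
Recomputed tag = ea3c; claimed = 1a3c → mismatch.

invalid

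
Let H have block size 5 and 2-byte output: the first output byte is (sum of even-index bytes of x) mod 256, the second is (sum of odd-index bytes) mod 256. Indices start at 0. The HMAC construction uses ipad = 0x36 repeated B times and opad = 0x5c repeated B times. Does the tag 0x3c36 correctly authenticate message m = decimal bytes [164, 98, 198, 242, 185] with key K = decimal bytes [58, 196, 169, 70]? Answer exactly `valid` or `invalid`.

invalid

Key decimal bytes [58, 196, 169, 70] = 3a c4 a9 46 is 4 bytes ≤ B = 5; zero-pad to 5 bytes: K' = 3a c4 a9 46 00.
K' ⊕ ipad = 0c f2 9f 70 36; K' ⊕ opad = 66 98 f5 1a 5c.
Inner hash: even-index sum = 565 mod 256 = 53; odd-index sum = 901 mod 256 = 133 → 35 85.
Outer hash (recomputed tag): even-index sum = 572 mod 256 = 60; odd-index sum = 231 mod 256 = 231 → 3c e7.
Recomputed tag = 3ce7; claimed = 3c36 → mismatch.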